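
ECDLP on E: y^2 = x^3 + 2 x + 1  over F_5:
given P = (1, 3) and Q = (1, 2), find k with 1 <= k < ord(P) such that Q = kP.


Enumerate multiples of P until we hit Q = (1, 2):
  1P = (1, 3)
  2P = (3, 2)
  3P = (0, 4)
  4P = (0, 1)
  5P = (3, 3)
  6P = (1, 2)
Match found at i = 6.

k = 6


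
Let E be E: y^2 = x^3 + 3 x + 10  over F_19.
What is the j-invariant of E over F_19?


Delta = -16(4 a^3 + 27 b^2) mod 19 = 7
-1728 * (4 a)^3 = -1728 * (4*3)^3 mod 19 = 18
j = 18 * 7^(-1) mod 19 = 8

j = 8 (mod 19)


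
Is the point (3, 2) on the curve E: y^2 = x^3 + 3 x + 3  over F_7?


Check whether y^2 = x^3 + 3 x + 3 (mod 7) for (x, y) = (3, 2).
LHS: y^2 = 2^2 mod 7 = 4
RHS: x^3 + 3 x + 3 = 3^3 + 3*3 + 3 mod 7 = 4
LHS = RHS

Yes, on the curve


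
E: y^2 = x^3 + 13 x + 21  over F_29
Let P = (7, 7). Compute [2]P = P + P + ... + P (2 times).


k = 2 = 10_2 (binary, LSB first: 01)
Double-and-add from P = (7, 7):
  bit 0 = 0: acc unchanged = O
  bit 1 = 1: acc = O + (16, 2) = (16, 2)

2P = (16, 2)


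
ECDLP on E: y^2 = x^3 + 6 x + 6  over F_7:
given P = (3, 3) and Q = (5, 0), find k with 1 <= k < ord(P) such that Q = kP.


Enumerate multiples of P until we hit Q = (5, 0):
  1P = (3, 3)
  2P = (5, 0)
Match found at i = 2.

k = 2


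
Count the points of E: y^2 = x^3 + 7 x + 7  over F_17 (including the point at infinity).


For each x in F_17, count y with y^2 = x^3 + 7 x + 7 mod 17:
  x = 1: RHS = 15, y in [7, 10]  -> 2 point(s)
  x = 3: RHS = 4, y in [2, 15]  -> 2 point(s)
  x = 7: RHS = 8, y in [5, 12]  -> 2 point(s)
  x = 9: RHS = 0, y in [0]  -> 1 point(s)
  x = 11: RHS = 4, y in [2, 15]  -> 2 point(s)
  x = 12: RHS = 0, y in [0]  -> 1 point(s)
  x = 13: RHS = 0, y in [0]  -> 1 point(s)
  x = 15: RHS = 2, y in [6, 11]  -> 2 point(s)
  x = 16: RHS = 16, y in [4, 13]  -> 2 point(s)
Affine points: 15. Add the point at infinity: total = 16.

#E(F_17) = 16


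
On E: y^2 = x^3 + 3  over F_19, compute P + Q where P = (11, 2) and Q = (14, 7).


P != Q, so use the chord formula.
s = (y2 - y1) / (x2 - x1) = (5) / (3) mod 19 = 8
x3 = s^2 - x1 - x2 mod 19 = 8^2 - 11 - 14 = 1
y3 = s (x1 - x3) - y1 mod 19 = 8 * (11 - 1) - 2 = 2

P + Q = (1, 2)


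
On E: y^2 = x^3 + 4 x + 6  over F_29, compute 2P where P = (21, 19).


Doubling: s = (3 x1^2 + a) / (2 y1)
s = (3*21^2 + 4) / (2*19) mod 29 = 25
x3 = s^2 - 2 x1 mod 29 = 25^2 - 2*21 = 3
y3 = s (x1 - x3) - y1 mod 29 = 25 * (21 - 3) - 19 = 25

2P = (3, 25)


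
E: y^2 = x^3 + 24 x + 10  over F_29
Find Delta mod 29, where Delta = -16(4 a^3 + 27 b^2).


4 a^3 + 27 b^2 = 4*24^3 + 27*10^2 = 55296 + 2700 = 57996
Delta = -16 * (57996) = -927936
Delta mod 29 = 6

Delta = 6 (mod 29)


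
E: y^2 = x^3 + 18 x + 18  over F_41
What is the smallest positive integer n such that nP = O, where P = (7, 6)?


Compute successive multiples of P until we hit O:
  1P = (7, 6)
  2P = (29, 40)
  3P = (4, 21)
  4P = (14, 29)
  5P = (40, 32)
  6P = (2, 29)
  7P = (22, 22)
  8P = (33, 10)
  ... (continuing to 32P)
  32P = O

ord(P) = 32


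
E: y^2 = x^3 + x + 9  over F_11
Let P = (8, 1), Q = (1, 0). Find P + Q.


P != Q, so use the chord formula.
s = (y2 - y1) / (x2 - x1) = (10) / (4) mod 11 = 8
x3 = s^2 - x1 - x2 mod 11 = 8^2 - 8 - 1 = 0
y3 = s (x1 - x3) - y1 mod 11 = 8 * (8 - 0) - 1 = 8

P + Q = (0, 8)


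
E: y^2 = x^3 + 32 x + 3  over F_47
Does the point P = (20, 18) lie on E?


Check whether y^2 = x^3 + 32 x + 3 (mod 47) for (x, y) = (20, 18).
LHS: y^2 = 18^2 mod 47 = 42
RHS: x^3 + 32 x + 3 = 20^3 + 32*20 + 3 mod 47 = 42
LHS = RHS

Yes, on the curve


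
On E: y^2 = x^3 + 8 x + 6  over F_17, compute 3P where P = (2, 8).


k = 3 = 11_2 (binary, LSB first: 11)
Double-and-add from P = (2, 8):
  bit 0 = 1: acc = O + (2, 8) = (2, 8)
  bit 1 = 1: acc = (2, 8) + (5, 1) = (6, 7)

3P = (6, 7)


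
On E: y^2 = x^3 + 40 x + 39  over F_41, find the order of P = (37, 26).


Compute successive multiples of P until we hit O:
  1P = (37, 26)
  2P = (31, 22)
  3P = (19, 27)
  4P = (36, 40)
  5P = (0, 30)
  6P = (5, 6)
  7P = (9, 12)
  8P = (26, 0)
  ... (continuing to 16P)
  16P = O

ord(P) = 16


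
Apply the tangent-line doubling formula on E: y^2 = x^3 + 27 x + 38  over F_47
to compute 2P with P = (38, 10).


Doubling: s = (3 x1^2 + a) / (2 y1)
s = (3*38^2 + 27) / (2*10) mod 47 = 37
x3 = s^2 - 2 x1 mod 47 = 37^2 - 2*38 = 24
y3 = s (x1 - x3) - y1 mod 47 = 37 * (38 - 24) - 10 = 38

2P = (24, 38)


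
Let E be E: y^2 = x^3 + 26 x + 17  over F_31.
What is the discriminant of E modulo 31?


4 a^3 + 27 b^2 = 4*26^3 + 27*17^2 = 70304 + 7803 = 78107
Delta = -16 * (78107) = -1249712
Delta mod 31 = 22

Delta = 22 (mod 31)


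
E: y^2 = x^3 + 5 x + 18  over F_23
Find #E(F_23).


For each x in F_23, count y with y^2 = x^3 + 5 x + 18 mod 23:
  x = 0: RHS = 18, y in [8, 15]  -> 2 point(s)
  x = 1: RHS = 1, y in [1, 22]  -> 2 point(s)
  x = 2: RHS = 13, y in [6, 17]  -> 2 point(s)
  x = 8: RHS = 18, y in [8, 15]  -> 2 point(s)
  x = 11: RHS = 1, y in [1, 22]  -> 2 point(s)
  x = 12: RHS = 12, y in [9, 14]  -> 2 point(s)
  x = 13: RHS = 3, y in [7, 16]  -> 2 point(s)
  x = 14: RHS = 3, y in [7, 16]  -> 2 point(s)
  x = 15: RHS = 18, y in [8, 15]  -> 2 point(s)
  x = 16: RHS = 8, y in [10, 13]  -> 2 point(s)
  x = 17: RHS = 2, y in [5, 18]  -> 2 point(s)
  x = 18: RHS = 6, y in [11, 12]  -> 2 point(s)
  x = 19: RHS = 3, y in [7, 16]  -> 2 point(s)
  x = 21: RHS = 0, y in [0]  -> 1 point(s)
  x = 22: RHS = 12, y in [9, 14]  -> 2 point(s)
Affine points: 29. Add the point at infinity: total = 30.

#E(F_23) = 30


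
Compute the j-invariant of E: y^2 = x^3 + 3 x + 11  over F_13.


Delta = -16(4 a^3 + 27 b^2) mod 13 = 2
-1728 * (4 a)^3 = -1728 * (4*3)^3 mod 13 = 12
j = 12 * 2^(-1) mod 13 = 6

j = 6 (mod 13)


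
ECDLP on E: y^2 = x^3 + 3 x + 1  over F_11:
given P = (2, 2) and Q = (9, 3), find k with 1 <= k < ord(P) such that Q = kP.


Enumerate multiples of P until we hit Q = (9, 3):
  1P = (2, 2)
  2P = (8, 3)
  3P = (5, 3)
  4P = (9, 3)
Match found at i = 4.

k = 4


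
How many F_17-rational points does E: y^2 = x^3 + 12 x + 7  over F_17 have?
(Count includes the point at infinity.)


For each x in F_17, count y with y^2 = x^3 + 12 x + 7 mod 17:
  x = 3: RHS = 2, y in [6, 11]  -> 2 point(s)
  x = 4: RHS = 0, y in [0]  -> 1 point(s)
  x = 7: RHS = 9, y in [3, 14]  -> 2 point(s)
  x = 11: RHS = 8, y in [5, 12]  -> 2 point(s)
  x = 12: RHS = 9, y in [3, 14]  -> 2 point(s)
  x = 15: RHS = 9, y in [3, 14]  -> 2 point(s)
Affine points: 11. Add the point at infinity: total = 12.

#E(F_17) = 12


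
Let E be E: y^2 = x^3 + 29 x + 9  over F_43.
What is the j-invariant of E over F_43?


Delta = -16(4 a^3 + 27 b^2) mod 43 = 14
-1728 * (4 a)^3 = -1728 * (4*29)^3 mod 43 = 32
j = 32 * 14^(-1) mod 43 = 33

j = 33 (mod 43)


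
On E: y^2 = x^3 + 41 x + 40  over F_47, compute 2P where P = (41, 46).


Doubling: s = (3 x1^2 + a) / (2 y1)
s = (3*41^2 + 41) / (2*46) mod 47 = 43
x3 = s^2 - 2 x1 mod 47 = 43^2 - 2*41 = 28
y3 = s (x1 - x3) - y1 mod 47 = 43 * (41 - 28) - 46 = 43

2P = (28, 43)


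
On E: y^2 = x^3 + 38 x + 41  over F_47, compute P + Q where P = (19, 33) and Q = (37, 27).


P != Q, so use the chord formula.
s = (y2 - y1) / (x2 - x1) = (41) / (18) mod 47 = 31
x3 = s^2 - x1 - x2 mod 47 = 31^2 - 19 - 37 = 12
y3 = s (x1 - x3) - y1 mod 47 = 31 * (19 - 12) - 33 = 43

P + Q = (12, 43)


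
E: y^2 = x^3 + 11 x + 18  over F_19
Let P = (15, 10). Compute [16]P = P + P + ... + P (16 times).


k = 16 = 10000_2 (binary, LSB first: 00001)
Double-and-add from P = (15, 10):
  bit 0 = 0: acc unchanged = O
  bit 1 = 0: acc unchanged = O
  bit 2 = 0: acc unchanged = O
  bit 3 = 0: acc unchanged = O
  bit 4 = 1: acc = O + (18, 5) = (18, 5)

16P = (18, 5)


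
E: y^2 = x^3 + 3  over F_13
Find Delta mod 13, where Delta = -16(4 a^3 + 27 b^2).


4 a^3 + 27 b^2 = 4*0^3 + 27*3^2 = 0 + 243 = 243
Delta = -16 * (243) = -3888
Delta mod 13 = 12

Delta = 12 (mod 13)


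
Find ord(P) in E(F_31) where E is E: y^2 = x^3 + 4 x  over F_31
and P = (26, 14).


Compute successive multiples of P until we hit O:
  1P = (26, 14)
  2P = (18, 13)
  3P = (3, 16)
  4P = (4, 7)
  5P = (15, 5)
  6P = (25, 15)
  7P = (12, 3)
  8P = (2, 27)
  ... (continuing to 32P)
  32P = O

ord(P) = 32


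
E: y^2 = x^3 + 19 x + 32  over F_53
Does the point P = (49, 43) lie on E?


Check whether y^2 = x^3 + 19 x + 32 (mod 53) for (x, y) = (49, 43).
LHS: y^2 = 43^2 mod 53 = 47
RHS: x^3 + 19 x + 32 = 49^3 + 19*49 + 32 mod 53 = 51
LHS != RHS

No, not on the curve


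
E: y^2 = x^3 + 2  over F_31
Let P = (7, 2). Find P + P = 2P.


Doubling: s = (3 x1^2 + a) / (2 y1)
s = (3*7^2 + 0) / (2*2) mod 31 = 29
x3 = s^2 - 2 x1 mod 31 = 29^2 - 2*7 = 21
y3 = s (x1 - x3) - y1 mod 31 = 29 * (7 - 21) - 2 = 26

2P = (21, 26)


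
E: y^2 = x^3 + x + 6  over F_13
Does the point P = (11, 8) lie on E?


Check whether y^2 = x^3 + 1 x + 6 (mod 13) for (x, y) = (11, 8).
LHS: y^2 = 8^2 mod 13 = 12
RHS: x^3 + 1 x + 6 = 11^3 + 1*11 + 6 mod 13 = 9
LHS != RHS

No, not on the curve


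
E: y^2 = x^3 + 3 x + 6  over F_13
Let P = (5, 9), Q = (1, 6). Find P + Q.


P != Q, so use the chord formula.
s = (y2 - y1) / (x2 - x1) = (10) / (9) mod 13 = 4
x3 = s^2 - x1 - x2 mod 13 = 4^2 - 5 - 1 = 10
y3 = s (x1 - x3) - y1 mod 13 = 4 * (5 - 10) - 9 = 10

P + Q = (10, 10)


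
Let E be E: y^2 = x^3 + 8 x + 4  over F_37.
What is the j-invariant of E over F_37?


Delta = -16(4 a^3 + 27 b^2) mod 37 = 21
-1728 * (4 a)^3 = -1728 * (4*8)^3 mod 37 = 31
j = 31 * 21^(-1) mod 37 = 5

j = 5 (mod 37)


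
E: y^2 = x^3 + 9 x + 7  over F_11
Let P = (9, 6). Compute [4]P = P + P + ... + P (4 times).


k = 4 = 100_2 (binary, LSB first: 001)
Double-and-add from P = (9, 6):
  bit 0 = 0: acc unchanged = O
  bit 1 = 0: acc unchanged = O
  bit 2 = 1: acc = O + (5, 10) = (5, 10)

4P = (5, 10)


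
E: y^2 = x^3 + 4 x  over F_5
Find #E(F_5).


For each x in F_5, count y with y^2 = x^3 + 4 x + 0 mod 5:
  x = 0: RHS = 0, y in [0]  -> 1 point(s)
  x = 1: RHS = 0, y in [0]  -> 1 point(s)
  x = 2: RHS = 1, y in [1, 4]  -> 2 point(s)
  x = 3: RHS = 4, y in [2, 3]  -> 2 point(s)
  x = 4: RHS = 0, y in [0]  -> 1 point(s)
Affine points: 7. Add the point at infinity: total = 8.

#E(F_5) = 8


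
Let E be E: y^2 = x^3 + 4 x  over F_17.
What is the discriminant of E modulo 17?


4 a^3 + 27 b^2 = 4*4^3 + 27*0^2 = 256 + 0 = 256
Delta = -16 * (256) = -4096
Delta mod 17 = 1

Delta = 1 (mod 17)


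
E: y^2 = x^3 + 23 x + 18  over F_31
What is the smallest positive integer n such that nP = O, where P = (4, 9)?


Compute successive multiples of P until we hit O:
  1P = (4, 9)
  2P = (0, 24)
  3P = (12, 21)
  4P = (25, 6)
  5P = (21, 20)
  6P = (15, 24)
  7P = (30, 26)
  8P = (16, 7)
  ... (continuing to 32P)
  32P = O

ord(P) = 32


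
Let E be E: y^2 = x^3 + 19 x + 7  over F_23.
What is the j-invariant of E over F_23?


Delta = -16(4 a^3 + 27 b^2) mod 23 = 17
-1728 * (4 a)^3 = -1728 * (4*19)^3 mod 23 = 6
j = 6 * 17^(-1) mod 23 = 22

j = 22 (mod 23)


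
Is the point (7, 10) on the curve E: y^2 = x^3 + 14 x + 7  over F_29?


Check whether y^2 = x^3 + 14 x + 7 (mod 29) for (x, y) = (7, 10).
LHS: y^2 = 10^2 mod 29 = 13
RHS: x^3 + 14 x + 7 = 7^3 + 14*7 + 7 mod 29 = 13
LHS = RHS

Yes, on the curve


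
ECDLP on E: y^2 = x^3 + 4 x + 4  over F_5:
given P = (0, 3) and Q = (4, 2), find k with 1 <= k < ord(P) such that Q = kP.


Enumerate multiples of P until we hit Q = (4, 2):
  1P = (0, 3)
  2P = (1, 3)
  3P = (4, 2)
Match found at i = 3.

k = 3


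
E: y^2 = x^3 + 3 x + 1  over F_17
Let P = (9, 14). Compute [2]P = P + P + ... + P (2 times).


k = 2 = 10_2 (binary, LSB first: 01)
Double-and-add from P = (9, 14):
  bit 0 = 0: acc unchanged = O
  bit 1 = 1: acc = O + (14, 4) = (14, 4)

2P = (14, 4)


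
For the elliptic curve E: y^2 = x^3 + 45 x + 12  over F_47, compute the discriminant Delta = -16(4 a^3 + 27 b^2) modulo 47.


4 a^3 + 27 b^2 = 4*45^3 + 27*12^2 = 364500 + 3888 = 368388
Delta = -16 * (368388) = -5894208
Delta mod 47 = 15

Delta = 15 (mod 47)


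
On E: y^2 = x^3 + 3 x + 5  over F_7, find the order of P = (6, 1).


Compute successive multiples of P until we hit O:
  1P = (6, 1)
  2P = (4, 5)
  3P = (1, 3)
  4P = (1, 4)
  5P = (4, 2)
  6P = (6, 6)
  7P = O

ord(P) = 7


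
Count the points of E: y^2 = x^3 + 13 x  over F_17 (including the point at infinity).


For each x in F_17, count y with y^2 = x^3 + 13 x + 0 mod 17:
  x = 0: RHS = 0, y in [0]  -> 1 point(s)
  x = 2: RHS = 0, y in [0]  -> 1 point(s)
  x = 3: RHS = 15, y in [7, 10]  -> 2 point(s)
  x = 7: RHS = 9, y in [3, 14]  -> 2 point(s)
  x = 8: RHS = 4, y in [2, 15]  -> 2 point(s)
  x = 9: RHS = 13, y in [8, 9]  -> 2 point(s)
  x = 10: RHS = 8, y in [5, 12]  -> 2 point(s)
  x = 14: RHS = 2, y in [6, 11]  -> 2 point(s)
  x = 15: RHS = 0, y in [0]  -> 1 point(s)
Affine points: 15. Add the point at infinity: total = 16.

#E(F_17) = 16


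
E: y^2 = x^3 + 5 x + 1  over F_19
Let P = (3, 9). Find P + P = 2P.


Doubling: s = (3 x1^2 + a) / (2 y1)
s = (3*3^2 + 5) / (2*9) mod 19 = 6
x3 = s^2 - 2 x1 mod 19 = 6^2 - 2*3 = 11
y3 = s (x1 - x3) - y1 mod 19 = 6 * (3 - 11) - 9 = 0

2P = (11, 0)


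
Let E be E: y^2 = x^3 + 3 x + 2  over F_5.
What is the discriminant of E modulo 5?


4 a^3 + 27 b^2 = 4*3^3 + 27*2^2 = 108 + 108 = 216
Delta = -16 * (216) = -3456
Delta mod 5 = 4

Delta = 4 (mod 5)


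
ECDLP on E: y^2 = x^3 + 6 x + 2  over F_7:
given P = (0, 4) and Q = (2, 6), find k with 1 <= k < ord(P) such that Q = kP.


Enumerate multiples of P until we hit Q = (2, 6):
  1P = (0, 4)
  2P = (1, 4)
  3P = (6, 3)
  4P = (2, 1)
  5P = (2, 6)
Match found at i = 5.

k = 5


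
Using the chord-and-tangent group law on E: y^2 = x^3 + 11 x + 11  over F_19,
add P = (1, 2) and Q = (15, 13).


P != Q, so use the chord formula.
s = (y2 - y1) / (x2 - x1) = (11) / (14) mod 19 = 13
x3 = s^2 - x1 - x2 mod 19 = 13^2 - 1 - 15 = 1
y3 = s (x1 - x3) - y1 mod 19 = 13 * (1 - 1) - 2 = 17

P + Q = (1, 17)


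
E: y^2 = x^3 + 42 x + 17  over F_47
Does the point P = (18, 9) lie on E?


Check whether y^2 = x^3 + 42 x + 17 (mod 47) for (x, y) = (18, 9).
LHS: y^2 = 9^2 mod 47 = 34
RHS: x^3 + 42 x + 17 = 18^3 + 42*18 + 17 mod 47 = 25
LHS != RHS

No, not on the curve


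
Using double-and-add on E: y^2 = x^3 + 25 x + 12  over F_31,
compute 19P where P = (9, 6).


k = 19 = 10011_2 (binary, LSB first: 11001)
Double-and-add from P = (9, 6):
  bit 0 = 1: acc = O + (9, 6) = (9, 6)
  bit 1 = 1: acc = (9, 6) + (2, 16) = (29, 27)
  bit 2 = 0: acc unchanged = (29, 27)
  bit 3 = 0: acc unchanged = (29, 27)
  bit 4 = 1: acc = (29, 27) + (12, 5) = (26, 17)

19P = (26, 17)


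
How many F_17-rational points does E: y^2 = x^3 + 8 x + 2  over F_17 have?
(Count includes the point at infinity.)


For each x in F_17, count y with y^2 = x^3 + 8 x + 2 mod 17:
  x = 0: RHS = 2, y in [6, 11]  -> 2 point(s)
  x = 2: RHS = 9, y in [3, 14]  -> 2 point(s)
  x = 3: RHS = 2, y in [6, 11]  -> 2 point(s)
  x = 4: RHS = 13, y in [8, 9]  -> 2 point(s)
  x = 8: RHS = 0, y in [0]  -> 1 point(s)
  x = 9: RHS = 4, y in [2, 15]  -> 2 point(s)
  x = 13: RHS = 8, y in [5, 12]  -> 2 point(s)
  x = 14: RHS = 2, y in [6, 11]  -> 2 point(s)
Affine points: 15. Add the point at infinity: total = 16.

#E(F_17) = 16


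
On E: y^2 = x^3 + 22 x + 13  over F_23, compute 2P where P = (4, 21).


Doubling: s = (3 x1^2 + a) / (2 y1)
s = (3*4^2 + 22) / (2*21) mod 23 = 17
x3 = s^2 - 2 x1 mod 23 = 17^2 - 2*4 = 5
y3 = s (x1 - x3) - y1 mod 23 = 17 * (4 - 5) - 21 = 8

2P = (5, 8)


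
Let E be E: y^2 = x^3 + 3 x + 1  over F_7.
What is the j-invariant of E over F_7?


Delta = -16(4 a^3 + 27 b^2) mod 7 = 3
-1728 * (4 a)^3 = -1728 * (4*3)^3 mod 7 = 6
j = 6 * 3^(-1) mod 7 = 2

j = 2 (mod 7)


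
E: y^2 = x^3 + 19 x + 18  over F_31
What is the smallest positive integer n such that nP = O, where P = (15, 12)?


Compute successive multiples of P until we hit O:
  1P = (15, 12)
  2P = (9, 22)
  3P = (27, 8)
  4P = (27, 23)
  5P = (9, 9)
  6P = (15, 19)
  7P = O

ord(P) = 7


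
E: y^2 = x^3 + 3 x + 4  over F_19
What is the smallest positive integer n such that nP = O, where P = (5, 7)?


Compute successive multiples of P until we hit O:
  1P = (5, 7)
  2P = (16, 5)
  3P = (4, 17)
  4P = (15, 17)
  5P = (0, 17)
  6P = (18, 0)
  7P = (0, 2)
  8P = (15, 2)
  ... (continuing to 12P)
  12P = O

ord(P) = 12


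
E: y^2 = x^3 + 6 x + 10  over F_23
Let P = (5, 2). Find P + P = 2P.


Doubling: s = (3 x1^2 + a) / (2 y1)
s = (3*5^2 + 6) / (2*2) mod 23 = 3
x3 = s^2 - 2 x1 mod 23 = 3^2 - 2*5 = 22
y3 = s (x1 - x3) - y1 mod 23 = 3 * (5 - 22) - 2 = 16

2P = (22, 16)


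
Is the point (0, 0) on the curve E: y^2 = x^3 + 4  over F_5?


Check whether y^2 = x^3 + 0 x + 4 (mod 5) for (x, y) = (0, 0).
LHS: y^2 = 0^2 mod 5 = 0
RHS: x^3 + 0 x + 4 = 0^3 + 0*0 + 4 mod 5 = 4
LHS != RHS

No, not on the curve


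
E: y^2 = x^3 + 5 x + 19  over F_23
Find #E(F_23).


For each x in F_23, count y with y^2 = x^3 + 5 x + 19 mod 23:
  x = 1: RHS = 2, y in [5, 18]  -> 2 point(s)
  x = 5: RHS = 8, y in [10, 13]  -> 2 point(s)
  x = 6: RHS = 12, y in [9, 14]  -> 2 point(s)
  x = 7: RHS = 6, y in [11, 12]  -> 2 point(s)
  x = 11: RHS = 2, y in [5, 18]  -> 2 point(s)
  x = 12: RHS = 13, y in [6, 17]  -> 2 point(s)
  x = 13: RHS = 4, y in [2, 21]  -> 2 point(s)
  x = 14: RHS = 4, y in [2, 21]  -> 2 point(s)
  x = 16: RHS = 9, y in [3, 20]  -> 2 point(s)
  x = 17: RHS = 3, y in [7, 16]  -> 2 point(s)
  x = 19: RHS = 4, y in [2, 21]  -> 2 point(s)
  x = 20: RHS = 0, y in [0]  -> 1 point(s)
  x = 21: RHS = 1, y in [1, 22]  -> 2 point(s)
  x = 22: RHS = 13, y in [6, 17]  -> 2 point(s)
Affine points: 27. Add the point at infinity: total = 28.

#E(F_23) = 28


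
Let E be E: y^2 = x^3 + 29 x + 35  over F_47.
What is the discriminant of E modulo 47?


4 a^3 + 27 b^2 = 4*29^3 + 27*35^2 = 97556 + 33075 = 130631
Delta = -16 * (130631) = -2090096
Delta mod 47 = 41

Delta = 41 (mod 47)


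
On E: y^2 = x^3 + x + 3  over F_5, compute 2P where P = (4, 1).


k = 2 = 10_2 (binary, LSB first: 01)
Double-and-add from P = (4, 1):
  bit 0 = 0: acc unchanged = O
  bit 1 = 1: acc = O + (1, 0) = (1, 0)

2P = (1, 0)


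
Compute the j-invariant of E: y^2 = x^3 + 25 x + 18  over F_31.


Delta = -16(4 a^3 + 27 b^2) mod 31 = 26
-1728 * (4 a)^3 = -1728 * (4*25)^3 mod 31 = 16
j = 16 * 26^(-1) mod 31 = 3

j = 3 (mod 31)


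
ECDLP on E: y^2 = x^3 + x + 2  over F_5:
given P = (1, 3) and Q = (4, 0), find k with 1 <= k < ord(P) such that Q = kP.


Enumerate multiples of P until we hit Q = (4, 0):
  1P = (1, 3)
  2P = (4, 0)
Match found at i = 2.

k = 2


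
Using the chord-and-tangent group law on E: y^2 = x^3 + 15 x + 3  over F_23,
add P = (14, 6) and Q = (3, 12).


P != Q, so use the chord formula.
s = (y2 - y1) / (x2 - x1) = (6) / (12) mod 23 = 12
x3 = s^2 - x1 - x2 mod 23 = 12^2 - 14 - 3 = 12
y3 = s (x1 - x3) - y1 mod 23 = 12 * (14 - 12) - 6 = 18

P + Q = (12, 18)


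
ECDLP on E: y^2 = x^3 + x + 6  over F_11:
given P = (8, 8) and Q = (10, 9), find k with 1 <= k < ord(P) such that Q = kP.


Enumerate multiples of P until we hit Q = (10, 9):
  1P = (8, 8)
  2P = (7, 2)
  3P = (10, 2)
  4P = (2, 7)
  5P = (5, 9)
  6P = (3, 5)
  7P = (3, 6)
  8P = (5, 2)
  9P = (2, 4)
  10P = (10, 9)
Match found at i = 10.

k = 10


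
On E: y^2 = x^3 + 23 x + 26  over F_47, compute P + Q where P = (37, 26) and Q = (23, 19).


P != Q, so use the chord formula.
s = (y2 - y1) / (x2 - x1) = (40) / (33) mod 47 = 24
x3 = s^2 - x1 - x2 mod 47 = 24^2 - 37 - 23 = 46
y3 = s (x1 - x3) - y1 mod 47 = 24 * (37 - 46) - 26 = 40

P + Q = (46, 40)


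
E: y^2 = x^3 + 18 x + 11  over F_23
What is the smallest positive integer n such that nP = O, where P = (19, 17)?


Compute successive multiples of P until we hit O:
  1P = (19, 17)
  2P = (21, 17)
  3P = (6, 6)
  4P = (16, 5)
  5P = (4, 20)
  6P = (12, 0)
  7P = (4, 3)
  8P = (16, 18)
  ... (continuing to 12P)
  12P = O

ord(P) = 12


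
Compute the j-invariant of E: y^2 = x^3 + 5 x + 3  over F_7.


Delta = -16(4 a^3 + 27 b^2) mod 7 = 5
-1728 * (4 a)^3 = -1728 * (4*5)^3 mod 7 = 6
j = 6 * 5^(-1) mod 7 = 4

j = 4 (mod 7)


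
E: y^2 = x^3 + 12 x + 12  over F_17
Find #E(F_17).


For each x in F_17, count y with y^2 = x^3 + 12 x + 12 mod 17:
  x = 1: RHS = 8, y in [5, 12]  -> 2 point(s)
  x = 8: RHS = 8, y in [5, 12]  -> 2 point(s)
  x = 9: RHS = 16, y in [4, 13]  -> 2 point(s)
  x = 11: RHS = 13, y in [8, 9]  -> 2 point(s)
  x = 13: RHS = 2, y in [6, 11]  -> 2 point(s)
  x = 14: RHS = 0, y in [0]  -> 1 point(s)
  x = 16: RHS = 16, y in [4, 13]  -> 2 point(s)
Affine points: 13. Add the point at infinity: total = 14.

#E(F_17) = 14


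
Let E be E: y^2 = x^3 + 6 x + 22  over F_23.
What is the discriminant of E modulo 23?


4 a^3 + 27 b^2 = 4*6^3 + 27*22^2 = 864 + 13068 = 13932
Delta = -16 * (13932) = -222912
Delta mod 23 = 4

Delta = 4 (mod 23)


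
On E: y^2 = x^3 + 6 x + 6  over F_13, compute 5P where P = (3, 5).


k = 5 = 101_2 (binary, LSB first: 101)
Double-and-add from P = (3, 5):
  bit 0 = 1: acc = O + (3, 5) = (3, 5)
  bit 1 = 0: acc unchanged = (3, 5)
  bit 2 = 1: acc = (3, 5) + (1, 0) = (12, 5)

5P = (12, 5)


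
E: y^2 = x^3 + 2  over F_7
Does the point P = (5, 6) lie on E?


Check whether y^2 = x^3 + 0 x + 2 (mod 7) for (x, y) = (5, 6).
LHS: y^2 = 6^2 mod 7 = 1
RHS: x^3 + 0 x + 2 = 5^3 + 0*5 + 2 mod 7 = 1
LHS = RHS

Yes, on the curve


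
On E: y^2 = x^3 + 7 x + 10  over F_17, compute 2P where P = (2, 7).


Doubling: s = (3 x1^2 + a) / (2 y1)
s = (3*2^2 + 7) / (2*7) mod 17 = 5
x3 = s^2 - 2 x1 mod 17 = 5^2 - 2*2 = 4
y3 = s (x1 - x3) - y1 mod 17 = 5 * (2 - 4) - 7 = 0

2P = (4, 0)


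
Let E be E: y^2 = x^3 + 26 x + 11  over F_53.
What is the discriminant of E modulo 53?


4 a^3 + 27 b^2 = 4*26^3 + 27*11^2 = 70304 + 3267 = 73571
Delta = -16 * (73571) = -1177136
Delta mod 53 = 47

Delta = 47 (mod 53)


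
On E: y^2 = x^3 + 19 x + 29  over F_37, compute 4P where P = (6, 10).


k = 4 = 100_2 (binary, LSB first: 001)
Double-and-add from P = (6, 10):
  bit 0 = 0: acc unchanged = O
  bit 1 = 0: acc unchanged = O
  bit 2 = 1: acc = O + (36, 34) = (36, 34)

4P = (36, 34)


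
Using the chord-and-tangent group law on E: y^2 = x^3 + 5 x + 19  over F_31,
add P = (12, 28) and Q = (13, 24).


P != Q, so use the chord formula.
s = (y2 - y1) / (x2 - x1) = (27) / (1) mod 31 = 27
x3 = s^2 - x1 - x2 mod 31 = 27^2 - 12 - 13 = 22
y3 = s (x1 - x3) - y1 mod 31 = 27 * (12 - 22) - 28 = 12

P + Q = (22, 12)


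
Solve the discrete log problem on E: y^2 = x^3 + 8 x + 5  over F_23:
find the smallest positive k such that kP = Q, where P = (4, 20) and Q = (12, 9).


Enumerate multiples of P until we hit Q = (12, 9):
  1P = (4, 20)
  2P = (5, 20)
  3P = (14, 3)
  4P = (21, 2)
  5P = (7, 17)
  6P = (13, 12)
  7P = (19, 1)
  8P = (6, 4)
  9P = (8, 12)
  10P = (15, 2)
  11P = (12, 14)
  12P = (9, 1)
  13P = (18, 1)
  14P = (10, 21)
  15P = (2, 11)
  16P = (20, 0)
  17P = (2, 12)
  18P = (10, 2)
  19P = (18, 22)
  20P = (9, 22)
  21P = (12, 9)
Match found at i = 21.

k = 21


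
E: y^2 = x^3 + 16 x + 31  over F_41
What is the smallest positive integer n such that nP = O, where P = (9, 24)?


Compute successive multiples of P until we hit O:
  1P = (9, 24)
  2P = (39, 14)
  3P = (25, 36)
  4P = (5, 20)
  5P = (28, 39)
  6P = (22, 24)
  7P = (10, 17)
  8P = (30, 0)
  ... (continuing to 16P)
  16P = O

ord(P) = 16


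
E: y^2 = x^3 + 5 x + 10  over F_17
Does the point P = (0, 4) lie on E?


Check whether y^2 = x^3 + 5 x + 10 (mod 17) for (x, y) = (0, 4).
LHS: y^2 = 4^2 mod 17 = 16
RHS: x^3 + 5 x + 10 = 0^3 + 5*0 + 10 mod 17 = 10
LHS != RHS

No, not on the curve


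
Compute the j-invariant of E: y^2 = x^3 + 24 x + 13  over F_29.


Delta = -16(4 a^3 + 27 b^2) mod 29 = 10
-1728 * (4 a)^3 = -1728 * (4*24)^3 mod 29 = 19
j = 19 * 10^(-1) mod 29 = 28

j = 28 (mod 29)


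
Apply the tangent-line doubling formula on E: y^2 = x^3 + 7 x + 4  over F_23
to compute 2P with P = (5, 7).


Doubling: s = (3 x1^2 + a) / (2 y1)
s = (3*5^2 + 7) / (2*7) mod 23 = 19
x3 = s^2 - 2 x1 mod 23 = 19^2 - 2*5 = 6
y3 = s (x1 - x3) - y1 mod 23 = 19 * (5 - 6) - 7 = 20

2P = (6, 20)


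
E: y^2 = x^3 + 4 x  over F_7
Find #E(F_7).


For each x in F_7, count y with y^2 = x^3 + 4 x + 0 mod 7:
  x = 0: RHS = 0, y in [0]  -> 1 point(s)
  x = 2: RHS = 2, y in [3, 4]  -> 2 point(s)
  x = 3: RHS = 4, y in [2, 5]  -> 2 point(s)
  x = 6: RHS = 2, y in [3, 4]  -> 2 point(s)
Affine points: 7. Add the point at infinity: total = 8.

#E(F_7) = 8


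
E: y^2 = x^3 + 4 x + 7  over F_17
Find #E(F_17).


For each x in F_17, count y with y^2 = x^3 + 4 x + 7 mod 17:
  x = 4: RHS = 2, y in [6, 11]  -> 2 point(s)
  x = 5: RHS = 16, y in [4, 13]  -> 2 point(s)
  x = 6: RHS = 9, y in [3, 14]  -> 2 point(s)
  x = 7: RHS = 4, y in [2, 15]  -> 2 point(s)
  x = 12: RHS = 15, y in [7, 10]  -> 2 point(s)
  x = 14: RHS = 2, y in [6, 11]  -> 2 point(s)
  x = 15: RHS = 8, y in [5, 12]  -> 2 point(s)
  x = 16: RHS = 2, y in [6, 11]  -> 2 point(s)
Affine points: 16. Add the point at infinity: total = 17.

#E(F_17) = 17


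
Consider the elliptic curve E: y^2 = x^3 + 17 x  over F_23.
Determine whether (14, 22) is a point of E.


Check whether y^2 = x^3 + 17 x + 0 (mod 23) for (x, y) = (14, 22).
LHS: y^2 = 22^2 mod 23 = 1
RHS: x^3 + 17 x + 0 = 14^3 + 17*14 + 0 mod 23 = 15
LHS != RHS

No, not on the curve


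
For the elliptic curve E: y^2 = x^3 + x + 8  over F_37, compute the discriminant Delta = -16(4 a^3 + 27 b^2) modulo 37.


4 a^3 + 27 b^2 = 4*1^3 + 27*8^2 = 4 + 1728 = 1732
Delta = -16 * (1732) = -27712
Delta mod 37 = 1

Delta = 1 (mod 37)


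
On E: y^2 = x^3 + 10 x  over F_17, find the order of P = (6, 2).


Compute successive multiples of P until we hit O:
  1P = (6, 2)
  2P = (4, 6)
  3P = (11, 8)
  4P = (13, 10)
  5P = (0, 0)
  6P = (13, 7)
  7P = (11, 9)
  8P = (4, 11)
  ... (continuing to 10P)
  10P = O

ord(P) = 10


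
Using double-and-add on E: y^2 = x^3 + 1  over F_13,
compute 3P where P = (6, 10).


k = 3 = 11_2 (binary, LSB first: 11)
Double-and-add from P = (6, 10):
  bit 0 = 1: acc = O + (6, 10) = (6, 10)
  bit 1 = 1: acc = (6, 10) + (0, 12) = (10, 0)

3P = (10, 0)


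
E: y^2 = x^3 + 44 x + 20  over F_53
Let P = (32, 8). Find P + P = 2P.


Doubling: s = (3 x1^2 + a) / (2 y1)
s = (3*32^2 + 44) / (2*8) mod 53 = 49
x3 = s^2 - 2 x1 mod 53 = 49^2 - 2*32 = 5
y3 = s (x1 - x3) - y1 mod 53 = 49 * (32 - 5) - 8 = 43

2P = (5, 43)


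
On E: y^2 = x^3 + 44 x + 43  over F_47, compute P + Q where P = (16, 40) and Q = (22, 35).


P != Q, so use the chord formula.
s = (y2 - y1) / (x2 - x1) = (42) / (6) mod 47 = 7
x3 = s^2 - x1 - x2 mod 47 = 7^2 - 16 - 22 = 11
y3 = s (x1 - x3) - y1 mod 47 = 7 * (16 - 11) - 40 = 42

P + Q = (11, 42)


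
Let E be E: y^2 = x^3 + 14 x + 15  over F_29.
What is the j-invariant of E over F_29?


Delta = -16(4 a^3 + 27 b^2) mod 29 = 16
-1728 * (4 a)^3 = -1728 * (4*14)^3 mod 29 = 20
j = 20 * 16^(-1) mod 29 = 23

j = 23 (mod 29)


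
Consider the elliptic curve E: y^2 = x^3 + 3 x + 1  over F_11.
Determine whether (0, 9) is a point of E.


Check whether y^2 = x^3 + 3 x + 1 (mod 11) for (x, y) = (0, 9).
LHS: y^2 = 9^2 mod 11 = 4
RHS: x^3 + 3 x + 1 = 0^3 + 3*0 + 1 mod 11 = 1
LHS != RHS

No, not on the curve


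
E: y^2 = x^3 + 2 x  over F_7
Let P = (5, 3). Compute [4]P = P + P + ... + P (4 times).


k = 4 = 100_2 (binary, LSB first: 001)
Double-and-add from P = (5, 3):
  bit 0 = 0: acc unchanged = O
  bit 1 = 0: acc unchanged = O
  bit 2 = 1: acc = O + (0, 0) = (0, 0)

4P = (0, 0)


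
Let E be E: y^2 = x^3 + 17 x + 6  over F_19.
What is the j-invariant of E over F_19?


Delta = -16(4 a^3 + 27 b^2) mod 19 = 8
-1728 * (4 a)^3 = -1728 * (4*17)^3 mod 19 = 1
j = 1 * 8^(-1) mod 19 = 12

j = 12 (mod 19)


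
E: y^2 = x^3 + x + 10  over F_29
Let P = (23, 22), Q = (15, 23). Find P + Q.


P != Q, so use the chord formula.
s = (y2 - y1) / (x2 - x1) = (1) / (21) mod 29 = 18
x3 = s^2 - x1 - x2 mod 29 = 18^2 - 23 - 15 = 25
y3 = s (x1 - x3) - y1 mod 29 = 18 * (23 - 25) - 22 = 0

P + Q = (25, 0)


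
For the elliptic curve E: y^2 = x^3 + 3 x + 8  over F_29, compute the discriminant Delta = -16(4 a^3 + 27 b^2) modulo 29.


4 a^3 + 27 b^2 = 4*3^3 + 27*8^2 = 108 + 1728 = 1836
Delta = -16 * (1836) = -29376
Delta mod 29 = 1

Delta = 1 (mod 29)


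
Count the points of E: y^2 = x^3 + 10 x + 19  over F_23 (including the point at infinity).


For each x in F_23, count y with y^2 = x^3 + 10 x + 19 mod 23:
  x = 2: RHS = 1, y in [1, 22]  -> 2 point(s)
  x = 4: RHS = 8, y in [10, 13]  -> 2 point(s)
  x = 7: RHS = 18, y in [8, 15]  -> 2 point(s)
  x = 8: RHS = 13, y in [6, 17]  -> 2 point(s)
  x = 12: RHS = 4, y in [2, 21]  -> 2 point(s)
  x = 13: RHS = 0, y in [0]  -> 1 point(s)
  x = 15: RHS = 2, y in [5, 18]  -> 2 point(s)
  x = 20: RHS = 8, y in [10, 13]  -> 2 point(s)
  x = 22: RHS = 8, y in [10, 13]  -> 2 point(s)
Affine points: 17. Add the point at infinity: total = 18.

#E(F_23) = 18


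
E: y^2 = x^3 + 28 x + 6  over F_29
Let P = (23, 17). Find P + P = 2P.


Doubling: s = (3 x1^2 + a) / (2 y1)
s = (3*23^2 + 28) / (2*17) mod 29 = 4
x3 = s^2 - 2 x1 mod 29 = 4^2 - 2*23 = 28
y3 = s (x1 - x3) - y1 mod 29 = 4 * (23 - 28) - 17 = 21

2P = (28, 21)


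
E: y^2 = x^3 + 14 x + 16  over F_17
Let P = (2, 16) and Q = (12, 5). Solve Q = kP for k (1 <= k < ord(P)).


Enumerate multiples of P until we hit Q = (12, 5):
  1P = (2, 16)
  2P = (12, 12)
  3P = (12, 5)
Match found at i = 3.

k = 3


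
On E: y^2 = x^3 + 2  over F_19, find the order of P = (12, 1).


Compute successive multiples of P until we hit O:
  1P = (12, 1)
  2P = (6, 3)
  3P = (18, 1)
  4P = (8, 18)
  5P = (4, 3)
  6P = (9, 3)
  7P = (9, 16)
  8P = (4, 16)
  ... (continuing to 13P)
  13P = O

ord(P) = 13


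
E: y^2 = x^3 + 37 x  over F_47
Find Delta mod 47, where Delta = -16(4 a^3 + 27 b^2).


4 a^3 + 27 b^2 = 4*37^3 + 27*0^2 = 202612 + 0 = 202612
Delta = -16 * (202612) = -3241792
Delta mod 47 = 33

Delta = 33 (mod 47)


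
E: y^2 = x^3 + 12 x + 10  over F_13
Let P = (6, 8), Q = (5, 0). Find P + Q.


P != Q, so use the chord formula.
s = (y2 - y1) / (x2 - x1) = (5) / (12) mod 13 = 8
x3 = s^2 - x1 - x2 mod 13 = 8^2 - 6 - 5 = 1
y3 = s (x1 - x3) - y1 mod 13 = 8 * (6 - 1) - 8 = 6

P + Q = (1, 6)


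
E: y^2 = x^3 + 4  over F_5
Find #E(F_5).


For each x in F_5, count y with y^2 = x^3 + 0 x + 4 mod 5:
  x = 0: RHS = 4, y in [2, 3]  -> 2 point(s)
  x = 1: RHS = 0, y in [0]  -> 1 point(s)
  x = 3: RHS = 1, y in [1, 4]  -> 2 point(s)
Affine points: 5. Add the point at infinity: total = 6.

#E(F_5) = 6


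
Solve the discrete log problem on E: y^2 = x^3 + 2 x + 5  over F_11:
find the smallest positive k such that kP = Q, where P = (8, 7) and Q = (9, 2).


Enumerate multiples of P until we hit Q = (9, 2):
  1P = (8, 7)
  2P = (9, 9)
  3P = (9, 2)
Match found at i = 3.

k = 3


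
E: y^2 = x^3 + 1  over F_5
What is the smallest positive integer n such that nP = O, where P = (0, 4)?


Compute successive multiples of P until we hit O:
  1P = (0, 4)
  2P = (0, 1)
  3P = O

ord(P) = 3


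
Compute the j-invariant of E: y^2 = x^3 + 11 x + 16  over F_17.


Delta = -16(4 a^3 + 27 b^2) mod 17 = 13
-1728 * (4 a)^3 = -1728 * (4*11)^3 mod 17 = 16
j = 16 * 13^(-1) mod 17 = 13

j = 13 (mod 17)


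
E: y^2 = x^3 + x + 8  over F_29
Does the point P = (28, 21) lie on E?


Check whether y^2 = x^3 + 1 x + 8 (mod 29) for (x, y) = (28, 21).
LHS: y^2 = 21^2 mod 29 = 6
RHS: x^3 + 1 x + 8 = 28^3 + 1*28 + 8 mod 29 = 6
LHS = RHS

Yes, on the curve


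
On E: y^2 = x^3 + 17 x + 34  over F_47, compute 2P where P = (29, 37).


Doubling: s = (3 x1^2 + a) / (2 y1)
s = (3*29^2 + 17) / (2*37) mod 47 = 14
x3 = s^2 - 2 x1 mod 47 = 14^2 - 2*29 = 44
y3 = s (x1 - x3) - y1 mod 47 = 14 * (29 - 44) - 37 = 35

2P = (44, 35)


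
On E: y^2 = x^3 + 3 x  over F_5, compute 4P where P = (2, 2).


k = 4 = 100_2 (binary, LSB first: 001)
Double-and-add from P = (2, 2):
  bit 0 = 0: acc unchanged = O
  bit 1 = 0: acc unchanged = O
  bit 2 = 1: acc = O + (4, 4) = (4, 4)

4P = (4, 4)


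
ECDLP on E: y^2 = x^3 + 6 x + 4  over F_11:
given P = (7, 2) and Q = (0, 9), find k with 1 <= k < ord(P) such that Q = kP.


Enumerate multiples of P until we hit Q = (0, 9):
  1P = (7, 2)
  2P = (6, 6)
  3P = (3, 4)
  4P = (4, 2)
  5P = (0, 9)
Match found at i = 5.

k = 5


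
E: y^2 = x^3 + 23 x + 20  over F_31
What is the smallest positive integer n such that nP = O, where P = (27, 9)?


Compute successive multiples of P until we hit O:
  1P = (27, 9)
  2P = (16, 12)
  3P = (16, 19)
  4P = (27, 22)
  5P = O

ord(P) = 5


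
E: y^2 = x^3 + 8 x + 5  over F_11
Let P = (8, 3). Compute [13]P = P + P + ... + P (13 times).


k = 13 = 1101_2 (binary, LSB first: 1011)
Double-and-add from P = (8, 3):
  bit 0 = 1: acc = O + (8, 3) = (8, 3)
  bit 1 = 0: acc unchanged = (8, 3)
  bit 2 = 1: acc = (8, 3) + (1, 5) = (5, 4)
  bit 3 = 1: acc = (5, 4) + (9, 6) = (0, 4)

13P = (0, 4)


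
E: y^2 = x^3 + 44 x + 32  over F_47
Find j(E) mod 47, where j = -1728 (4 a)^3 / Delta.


Delta = -16(4 a^3 + 27 b^2) mod 47 = 32
-1728 * (4 a)^3 = -1728 * (4*44)^3 mod 47 = 27
j = 27 * 32^(-1) mod 47 = 17

j = 17 (mod 47)


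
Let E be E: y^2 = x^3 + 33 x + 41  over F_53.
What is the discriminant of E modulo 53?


4 a^3 + 27 b^2 = 4*33^3 + 27*41^2 = 143748 + 45387 = 189135
Delta = -16 * (189135) = -3026160
Delta mod 53 = 34

Delta = 34 (mod 53)


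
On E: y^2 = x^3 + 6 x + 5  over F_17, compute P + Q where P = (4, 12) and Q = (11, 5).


P != Q, so use the chord formula.
s = (y2 - y1) / (x2 - x1) = (10) / (7) mod 17 = 16
x3 = s^2 - x1 - x2 mod 17 = 16^2 - 4 - 11 = 3
y3 = s (x1 - x3) - y1 mod 17 = 16 * (4 - 3) - 12 = 4

P + Q = (3, 4)


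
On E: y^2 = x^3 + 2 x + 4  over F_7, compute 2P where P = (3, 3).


Doubling: s = (3 x1^2 + a) / (2 y1)
s = (3*3^2 + 2) / (2*3) mod 7 = 6
x3 = s^2 - 2 x1 mod 7 = 6^2 - 2*3 = 2
y3 = s (x1 - x3) - y1 mod 7 = 6 * (3 - 2) - 3 = 3

2P = (2, 3)


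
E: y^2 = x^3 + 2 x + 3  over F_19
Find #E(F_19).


For each x in F_19, count y with y^2 = x^3 + 2 x + 3 mod 19:
  x = 1: RHS = 6, y in [5, 14]  -> 2 point(s)
  x = 3: RHS = 17, y in [6, 13]  -> 2 point(s)
  x = 5: RHS = 5, y in [9, 10]  -> 2 point(s)
  x = 9: RHS = 9, y in [3, 16]  -> 2 point(s)
  x = 10: RHS = 16, y in [4, 15]  -> 2 point(s)
  x = 11: RHS = 7, y in [8, 11]  -> 2 point(s)
  x = 12: RHS = 7, y in [8, 11]  -> 2 point(s)
  x = 14: RHS = 1, y in [1, 18]  -> 2 point(s)
  x = 15: RHS = 7, y in [8, 11]  -> 2 point(s)
  x = 18: RHS = 0, y in [0]  -> 1 point(s)
Affine points: 19. Add the point at infinity: total = 20.

#E(F_19) = 20


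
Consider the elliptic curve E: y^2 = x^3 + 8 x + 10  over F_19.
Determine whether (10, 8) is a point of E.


Check whether y^2 = x^3 + 8 x + 10 (mod 19) for (x, y) = (10, 8).
LHS: y^2 = 8^2 mod 19 = 7
RHS: x^3 + 8 x + 10 = 10^3 + 8*10 + 10 mod 19 = 7
LHS = RHS

Yes, on the curve


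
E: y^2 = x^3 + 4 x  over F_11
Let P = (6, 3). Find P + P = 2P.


Doubling: s = (3 x1^2 + a) / (2 y1)
s = (3*6^2 + 4) / (2*3) mod 11 = 4
x3 = s^2 - 2 x1 mod 11 = 4^2 - 2*6 = 4
y3 = s (x1 - x3) - y1 mod 11 = 4 * (6 - 4) - 3 = 5

2P = (4, 5)


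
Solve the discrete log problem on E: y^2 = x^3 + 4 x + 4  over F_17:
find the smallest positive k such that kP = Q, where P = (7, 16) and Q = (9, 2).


Enumerate multiples of P until we hit Q = (9, 2):
  1P = (7, 16)
  2P = (4, 4)
  3P = (5, 9)
  4P = (13, 14)
  5P = (16, 4)
  6P = (9, 15)
  7P = (14, 13)
  8P = (0, 15)
  9P = (1, 14)
  10P = (11, 11)
  11P = (8, 15)
  12P = (3, 14)
  13P = (3, 3)
  14P = (8, 2)
  15P = (11, 6)
  16P = (1, 3)
  17P = (0, 2)
  18P = (14, 4)
  19P = (9, 2)
Match found at i = 19.

k = 19


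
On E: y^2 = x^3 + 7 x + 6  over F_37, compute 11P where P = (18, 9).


k = 11 = 1011_2 (binary, LSB first: 1101)
Double-and-add from P = (18, 9):
  bit 0 = 1: acc = O + (18, 9) = (18, 9)
  bit 1 = 1: acc = (18, 9) + (10, 15) = (35, 13)
  bit 2 = 0: acc unchanged = (35, 13)
  bit 3 = 1: acc = (35, 13) + (14, 6) = (21, 4)

11P = (21, 4)


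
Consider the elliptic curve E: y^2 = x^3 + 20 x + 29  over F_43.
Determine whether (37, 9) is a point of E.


Check whether y^2 = x^3 + 20 x + 29 (mod 43) for (x, y) = (37, 9).
LHS: y^2 = 9^2 mod 43 = 38
RHS: x^3 + 20 x + 29 = 37^3 + 20*37 + 29 mod 43 = 37
LHS != RHS

No, not on the curve


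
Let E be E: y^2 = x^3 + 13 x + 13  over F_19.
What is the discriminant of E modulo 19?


4 a^3 + 27 b^2 = 4*13^3 + 27*13^2 = 8788 + 4563 = 13351
Delta = -16 * (13351) = -213616
Delta mod 19 = 1

Delta = 1 (mod 19)


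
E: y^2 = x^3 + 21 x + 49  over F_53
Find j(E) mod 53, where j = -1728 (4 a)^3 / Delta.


Delta = -16(4 a^3 + 27 b^2) mod 53 = 26
-1728 * (4 a)^3 = -1728 * (4*21)^3 mod 53 = 52
j = 52 * 26^(-1) mod 53 = 2

j = 2 (mod 53)


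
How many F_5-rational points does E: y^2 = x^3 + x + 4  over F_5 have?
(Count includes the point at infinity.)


For each x in F_5, count y with y^2 = x^3 + 1 x + 4 mod 5:
  x = 0: RHS = 4, y in [2, 3]  -> 2 point(s)
  x = 1: RHS = 1, y in [1, 4]  -> 2 point(s)
  x = 2: RHS = 4, y in [2, 3]  -> 2 point(s)
  x = 3: RHS = 4, y in [2, 3]  -> 2 point(s)
Affine points: 8. Add the point at infinity: total = 9.

#E(F_5) = 9


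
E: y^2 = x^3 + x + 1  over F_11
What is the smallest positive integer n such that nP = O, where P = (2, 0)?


Compute successive multiples of P until we hit O:
  1P = (2, 0)
  2P = O

ord(P) = 2


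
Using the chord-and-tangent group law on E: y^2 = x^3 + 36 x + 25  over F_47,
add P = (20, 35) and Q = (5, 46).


P != Q, so use the chord formula.
s = (y2 - y1) / (x2 - x1) = (11) / (32) mod 47 = 40
x3 = s^2 - x1 - x2 mod 47 = 40^2 - 20 - 5 = 24
y3 = s (x1 - x3) - y1 mod 47 = 40 * (20 - 24) - 35 = 40

P + Q = (24, 40)


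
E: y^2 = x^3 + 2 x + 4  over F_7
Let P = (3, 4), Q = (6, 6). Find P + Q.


P != Q, so use the chord formula.
s = (y2 - y1) / (x2 - x1) = (2) / (3) mod 7 = 3
x3 = s^2 - x1 - x2 mod 7 = 3^2 - 3 - 6 = 0
y3 = s (x1 - x3) - y1 mod 7 = 3 * (3 - 0) - 4 = 5

P + Q = (0, 5)


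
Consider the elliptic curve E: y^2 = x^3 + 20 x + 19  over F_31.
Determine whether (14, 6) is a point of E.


Check whether y^2 = x^3 + 20 x + 19 (mod 31) for (x, y) = (14, 6).
LHS: y^2 = 6^2 mod 31 = 5
RHS: x^3 + 20 x + 19 = 14^3 + 20*14 + 19 mod 31 = 5
LHS = RHS

Yes, on the curve


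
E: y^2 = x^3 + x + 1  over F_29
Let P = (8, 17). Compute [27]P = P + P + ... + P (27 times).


k = 27 = 11011_2 (binary, LSB first: 11011)
Double-and-add from P = (8, 17):
  bit 0 = 1: acc = O + (8, 17) = (8, 17)
  bit 1 = 1: acc = (8, 17) + (17, 1) = (0, 1)
  bit 2 = 0: acc unchanged = (0, 1)
  bit 3 = 1: acc = (0, 1) + (13, 6) = (11, 26)
  bit 4 = 1: acc = (11, 26) + (10, 5) = (14, 27)

27P = (14, 27)


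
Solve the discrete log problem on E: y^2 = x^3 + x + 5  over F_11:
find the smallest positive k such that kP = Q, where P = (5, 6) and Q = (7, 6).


Enumerate multiples of P until we hit Q = (7, 6):
  1P = (5, 6)
  2P = (2, 2)
  3P = (7, 6)
Match found at i = 3.

k = 3


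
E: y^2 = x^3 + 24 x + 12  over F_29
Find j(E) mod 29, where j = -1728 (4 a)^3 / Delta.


Delta = -16(4 a^3 + 27 b^2) mod 29 = 22
-1728 * (4 a)^3 = -1728 * (4*24)^3 mod 29 = 19
j = 19 * 22^(-1) mod 29 = 18

j = 18 (mod 29)


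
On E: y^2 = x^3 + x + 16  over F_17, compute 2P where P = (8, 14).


Doubling: s = (3 x1^2 + a) / (2 y1)
s = (3*8^2 + 1) / (2*14) mod 17 = 16
x3 = s^2 - 2 x1 mod 17 = 16^2 - 2*8 = 2
y3 = s (x1 - x3) - y1 mod 17 = 16 * (8 - 2) - 14 = 14

2P = (2, 14)


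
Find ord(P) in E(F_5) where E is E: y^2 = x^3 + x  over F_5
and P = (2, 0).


Compute successive multiples of P until we hit O:
  1P = (2, 0)
  2P = O

ord(P) = 2


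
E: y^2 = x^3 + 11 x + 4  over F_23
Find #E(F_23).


For each x in F_23, count y with y^2 = x^3 + 11 x + 4 mod 23:
  x = 0: RHS = 4, y in [2, 21]  -> 2 point(s)
  x = 1: RHS = 16, y in [4, 19]  -> 2 point(s)
  x = 3: RHS = 18, y in [8, 15]  -> 2 point(s)
  x = 5: RHS = 0, y in [0]  -> 1 point(s)
  x = 8: RHS = 6, y in [11, 12]  -> 2 point(s)
  x = 9: RHS = 4, y in [2, 21]  -> 2 point(s)
  x = 12: RHS = 1, y in [1, 22]  -> 2 point(s)
  x = 14: RHS = 4, y in [2, 21]  -> 2 point(s)
  x = 15: RHS = 2, y in [5, 18]  -> 2 point(s)
  x = 18: RHS = 8, y in [10, 13]  -> 2 point(s)
  x = 20: RHS = 13, y in [6, 17]  -> 2 point(s)
Affine points: 21. Add the point at infinity: total = 22.

#E(F_23) = 22
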